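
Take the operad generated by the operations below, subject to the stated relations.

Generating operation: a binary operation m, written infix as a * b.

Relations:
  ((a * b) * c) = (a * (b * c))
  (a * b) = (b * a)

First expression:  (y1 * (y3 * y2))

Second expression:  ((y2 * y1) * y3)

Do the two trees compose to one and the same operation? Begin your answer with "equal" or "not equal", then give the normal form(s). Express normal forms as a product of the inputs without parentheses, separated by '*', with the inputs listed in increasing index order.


Normal form of the first expression: y1 * y2 * y3
Normal form of the second expression: y1 * y2 * y3
Identical normal forms: equal.

equal; the common form is y1 * y2 * y3


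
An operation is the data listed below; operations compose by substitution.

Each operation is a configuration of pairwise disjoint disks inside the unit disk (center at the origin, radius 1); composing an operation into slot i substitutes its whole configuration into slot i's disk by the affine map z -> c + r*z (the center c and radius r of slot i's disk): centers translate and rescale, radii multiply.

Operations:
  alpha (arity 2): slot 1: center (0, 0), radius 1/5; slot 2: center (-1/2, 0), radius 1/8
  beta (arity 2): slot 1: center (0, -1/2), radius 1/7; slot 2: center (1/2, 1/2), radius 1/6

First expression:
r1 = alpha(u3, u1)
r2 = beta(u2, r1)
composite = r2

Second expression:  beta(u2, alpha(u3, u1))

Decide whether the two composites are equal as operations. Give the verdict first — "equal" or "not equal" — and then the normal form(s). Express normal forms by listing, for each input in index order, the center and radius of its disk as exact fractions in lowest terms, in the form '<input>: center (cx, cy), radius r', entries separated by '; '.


equal: each reduces to u1: center (5/12, 1/2), radius 1/48; u2: center (0, -1/2), radius 1/7; u3: center (1/2, 1/2), radius 1/30

In normal form, the first expression is u1: center (5/12, 1/2), radius 1/48; u2: center (0, -1/2), radius 1/7; u3: center (1/2, 1/2), radius 1/30
In normal form, the second expression is u1: center (5/12, 1/2), radius 1/48; u2: center (0, -1/2), radius 1/7; u3: center (1/2, 1/2), radius 1/30
Both agree, so they are equal.


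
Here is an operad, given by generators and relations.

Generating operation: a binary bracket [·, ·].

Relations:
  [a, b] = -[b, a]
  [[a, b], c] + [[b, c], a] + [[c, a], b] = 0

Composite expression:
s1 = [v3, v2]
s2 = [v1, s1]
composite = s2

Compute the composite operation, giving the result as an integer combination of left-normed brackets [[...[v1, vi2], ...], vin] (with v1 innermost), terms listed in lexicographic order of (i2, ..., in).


-[[v1, v2], v3] + [[v1, v3], v2]

Antisymmetry and Jacobi reduce to v1-anchored left-normed brackets.
Composite bracket: [v1, [v3, v2]]
Under [a, b] = ab - ba we get 4 signed associative words (2^2 = 4).
The v1-initial words carry the normal form:
  sign of v1v2v3 is -1, so it contributes -[[v1, v2], v3]
  sign of v1v3v2 is +1, so it contributes +[[v1, v3], v2]


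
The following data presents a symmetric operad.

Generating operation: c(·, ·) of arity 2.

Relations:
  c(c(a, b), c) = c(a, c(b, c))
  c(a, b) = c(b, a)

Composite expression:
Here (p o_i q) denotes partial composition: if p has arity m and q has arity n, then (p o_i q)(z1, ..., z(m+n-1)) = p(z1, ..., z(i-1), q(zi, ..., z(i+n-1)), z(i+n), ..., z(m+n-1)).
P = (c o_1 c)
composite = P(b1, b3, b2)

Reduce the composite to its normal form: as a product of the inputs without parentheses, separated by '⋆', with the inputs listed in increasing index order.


b1 ⋆ b2 ⋆ b3

Both nesting and order wash out for c; what remains is which b's occur.
c(b1, b3) reduces to b1 ⋆ b3
c(c(b1, b3), b2) reduces to b1 ⋆ b3 ⋆ b2
putting the inputs in ascending order: b1 ⋆ b2 ⋆ b3


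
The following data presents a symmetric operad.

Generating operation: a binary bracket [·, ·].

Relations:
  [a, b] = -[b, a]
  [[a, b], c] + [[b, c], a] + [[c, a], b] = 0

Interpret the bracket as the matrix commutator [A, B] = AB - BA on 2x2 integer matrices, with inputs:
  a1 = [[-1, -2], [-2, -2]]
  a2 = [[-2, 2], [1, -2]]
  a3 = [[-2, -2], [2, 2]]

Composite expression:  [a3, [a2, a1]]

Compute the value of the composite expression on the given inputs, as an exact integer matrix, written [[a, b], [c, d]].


[a2, a1] = [[-2, -2], [1, 2]]
[a3, [a2, a1]] = [[2, 0], [-4, -2]]

[[2, 0], [-4, -2]]


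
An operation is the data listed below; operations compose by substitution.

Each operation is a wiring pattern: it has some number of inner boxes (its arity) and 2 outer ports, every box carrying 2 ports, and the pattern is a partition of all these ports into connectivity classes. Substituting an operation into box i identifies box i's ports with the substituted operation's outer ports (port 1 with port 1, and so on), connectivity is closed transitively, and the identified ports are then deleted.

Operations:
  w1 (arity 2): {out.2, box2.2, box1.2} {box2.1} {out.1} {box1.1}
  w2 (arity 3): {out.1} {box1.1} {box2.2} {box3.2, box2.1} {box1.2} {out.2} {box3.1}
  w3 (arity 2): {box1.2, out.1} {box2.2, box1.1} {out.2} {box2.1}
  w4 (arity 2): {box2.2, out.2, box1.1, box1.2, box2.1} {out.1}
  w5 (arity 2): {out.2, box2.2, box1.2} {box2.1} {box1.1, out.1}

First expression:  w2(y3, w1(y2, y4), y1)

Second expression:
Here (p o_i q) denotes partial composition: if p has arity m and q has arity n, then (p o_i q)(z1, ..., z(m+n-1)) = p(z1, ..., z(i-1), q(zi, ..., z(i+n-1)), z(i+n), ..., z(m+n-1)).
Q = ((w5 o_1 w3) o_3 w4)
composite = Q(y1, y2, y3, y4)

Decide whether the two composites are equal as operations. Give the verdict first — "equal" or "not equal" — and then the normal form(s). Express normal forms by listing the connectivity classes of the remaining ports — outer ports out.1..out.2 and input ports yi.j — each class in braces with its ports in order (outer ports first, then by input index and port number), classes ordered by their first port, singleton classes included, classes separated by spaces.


not equal — first {out.1} {out.2} {y1.1} {y1.2} {y2.1} {y2.2, y4.2} {y3.1} {y3.2} {y4.1}, second {out.1, y1.2} {out.2, y3.1, y3.2, y4.1, y4.2} {y1.1, y2.2} {y2.1}

The first composite normalizes to {out.1} {out.2} {y1.1} {y1.2} {y2.1} {y2.2, y4.2} {y3.1} {y3.2} {y4.1}
The second composite normalizes to {out.1, y1.2} {out.2, y3.1, y3.2, y4.1, y4.2} {y1.1, y2.2} {y2.1}
The forms do not match — not equal.


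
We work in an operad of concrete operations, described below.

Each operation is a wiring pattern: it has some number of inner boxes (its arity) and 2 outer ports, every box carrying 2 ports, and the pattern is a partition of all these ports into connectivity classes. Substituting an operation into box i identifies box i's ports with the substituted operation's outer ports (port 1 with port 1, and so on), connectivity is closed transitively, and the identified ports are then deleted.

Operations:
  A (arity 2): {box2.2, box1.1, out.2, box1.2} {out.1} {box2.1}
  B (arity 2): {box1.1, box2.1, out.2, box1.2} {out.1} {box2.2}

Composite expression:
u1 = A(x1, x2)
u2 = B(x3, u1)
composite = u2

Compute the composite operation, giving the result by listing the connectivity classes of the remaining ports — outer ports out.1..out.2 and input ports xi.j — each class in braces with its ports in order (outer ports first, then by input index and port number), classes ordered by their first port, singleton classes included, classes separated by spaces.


{out.1} {out.2, x3.1, x3.2} {x1.1, x1.2, x2.2} {x2.1}

Treat the ports identified at B as solder joints: merge, then drop.
after A, the pattern on (x1, x2) reads {out.1} {out.2, x1.1, x1.2, x2.2} {x2.1} (out.j = its outer ports)
after B, the pattern on (x3, x1, x2) reads {out.1} {out.2, x3.1, x3.2} {x1.1, x1.2, x2.2} {x2.1} (out.j = its outer ports)


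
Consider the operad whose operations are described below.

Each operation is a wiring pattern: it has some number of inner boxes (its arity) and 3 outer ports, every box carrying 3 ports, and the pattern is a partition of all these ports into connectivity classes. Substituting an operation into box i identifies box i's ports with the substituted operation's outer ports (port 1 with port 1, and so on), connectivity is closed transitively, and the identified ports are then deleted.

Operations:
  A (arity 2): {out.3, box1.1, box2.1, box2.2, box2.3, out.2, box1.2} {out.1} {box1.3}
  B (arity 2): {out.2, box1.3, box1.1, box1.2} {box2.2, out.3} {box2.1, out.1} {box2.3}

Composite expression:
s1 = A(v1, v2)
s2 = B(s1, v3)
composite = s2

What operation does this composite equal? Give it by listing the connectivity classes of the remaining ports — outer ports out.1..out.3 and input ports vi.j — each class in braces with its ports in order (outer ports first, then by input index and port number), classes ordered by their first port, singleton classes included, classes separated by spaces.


{out.1, v3.1} {out.2, v1.1, v1.2, v2.1, v2.2, v2.3} {out.3, v3.2} {v1.3} {v3.3}

Connectivity passes through glued B-boundaries; trace each wire chain.
composing A on (v1, v2), with out.j its own outer ports: {out.1} {out.2, out.3, v1.1, v1.2, v2.1, v2.2, v2.3} {v1.3}
composing B on (v1, v2, v3), with out.j its own outer ports: {out.1, v3.1} {out.2, v1.1, v1.2, v2.1, v2.2, v2.3} {out.3, v3.2} {v1.3} {v3.3}


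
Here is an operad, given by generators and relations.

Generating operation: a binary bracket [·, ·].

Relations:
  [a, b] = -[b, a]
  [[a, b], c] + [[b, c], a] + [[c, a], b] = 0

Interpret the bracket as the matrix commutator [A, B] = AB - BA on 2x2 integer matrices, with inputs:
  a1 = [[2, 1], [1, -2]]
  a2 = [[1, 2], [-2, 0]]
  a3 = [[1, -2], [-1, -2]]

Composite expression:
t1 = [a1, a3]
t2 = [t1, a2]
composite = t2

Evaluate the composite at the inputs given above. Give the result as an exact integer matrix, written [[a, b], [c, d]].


[[8, 15], [11, -8]]


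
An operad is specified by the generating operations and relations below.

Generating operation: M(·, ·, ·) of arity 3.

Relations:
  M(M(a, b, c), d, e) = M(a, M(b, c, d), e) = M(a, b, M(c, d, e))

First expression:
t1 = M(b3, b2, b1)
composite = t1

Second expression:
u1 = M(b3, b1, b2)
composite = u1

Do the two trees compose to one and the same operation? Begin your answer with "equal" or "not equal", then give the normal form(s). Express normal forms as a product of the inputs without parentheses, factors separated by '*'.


The first composite normalizes to b3 * b2 * b1
The second composite normalizes to b3 * b1 * b2
Different reductions; not equal.

not equal — first b3 * b2 * b1, second b3 * b1 * b2


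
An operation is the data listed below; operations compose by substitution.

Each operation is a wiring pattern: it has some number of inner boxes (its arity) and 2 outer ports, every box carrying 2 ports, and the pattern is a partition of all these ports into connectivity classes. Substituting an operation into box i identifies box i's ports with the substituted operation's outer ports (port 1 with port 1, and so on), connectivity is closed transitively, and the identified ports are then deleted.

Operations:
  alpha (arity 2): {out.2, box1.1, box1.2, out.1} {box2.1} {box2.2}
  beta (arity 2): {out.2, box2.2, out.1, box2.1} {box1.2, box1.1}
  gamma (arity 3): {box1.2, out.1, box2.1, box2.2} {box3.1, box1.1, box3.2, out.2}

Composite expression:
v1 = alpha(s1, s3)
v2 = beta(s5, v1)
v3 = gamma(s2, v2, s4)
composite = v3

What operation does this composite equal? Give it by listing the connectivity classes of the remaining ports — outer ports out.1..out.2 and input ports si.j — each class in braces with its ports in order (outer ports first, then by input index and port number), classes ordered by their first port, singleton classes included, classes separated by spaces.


{out.1, s1.1, s1.2, s2.2} {out.2, s2.1, s4.1, s4.2} {s3.1} {s3.2} {s5.1, s5.2}


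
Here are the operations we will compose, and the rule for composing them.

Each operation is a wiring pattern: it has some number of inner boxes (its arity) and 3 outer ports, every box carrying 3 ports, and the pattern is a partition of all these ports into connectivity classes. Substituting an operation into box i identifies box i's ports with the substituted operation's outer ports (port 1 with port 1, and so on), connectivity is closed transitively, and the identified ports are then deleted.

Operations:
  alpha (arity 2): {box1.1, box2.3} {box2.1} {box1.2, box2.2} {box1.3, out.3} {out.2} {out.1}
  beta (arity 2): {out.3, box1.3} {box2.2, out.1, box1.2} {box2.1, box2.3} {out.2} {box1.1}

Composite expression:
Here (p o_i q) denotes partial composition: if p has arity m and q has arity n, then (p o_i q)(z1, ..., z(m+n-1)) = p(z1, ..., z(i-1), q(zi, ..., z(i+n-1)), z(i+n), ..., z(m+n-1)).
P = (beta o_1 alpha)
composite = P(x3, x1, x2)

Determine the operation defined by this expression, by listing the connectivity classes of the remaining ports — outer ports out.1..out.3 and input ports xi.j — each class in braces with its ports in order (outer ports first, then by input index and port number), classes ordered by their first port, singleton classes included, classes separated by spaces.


{out.1, x2.2} {out.2} {out.3, x3.3} {x1.1} {x1.2, x3.2} {x1.3, x3.1} {x2.1, x2.3}

Reachability decides: close wires over beta-identified ports.
after alpha, the pattern on (x3, x1) reads {out.1} {out.2} {out.3, x3.3} {x1.1} {x1.2, x3.2} {x1.3, x3.1} (out.j = its outer ports)
after beta, the pattern on (x3, x1, x2) reads {out.1, x2.2} {out.2} {out.3, x3.3} {x1.1} {x1.2, x3.2} {x1.3, x3.1} {x2.1, x2.3} (out.j = its outer ports)


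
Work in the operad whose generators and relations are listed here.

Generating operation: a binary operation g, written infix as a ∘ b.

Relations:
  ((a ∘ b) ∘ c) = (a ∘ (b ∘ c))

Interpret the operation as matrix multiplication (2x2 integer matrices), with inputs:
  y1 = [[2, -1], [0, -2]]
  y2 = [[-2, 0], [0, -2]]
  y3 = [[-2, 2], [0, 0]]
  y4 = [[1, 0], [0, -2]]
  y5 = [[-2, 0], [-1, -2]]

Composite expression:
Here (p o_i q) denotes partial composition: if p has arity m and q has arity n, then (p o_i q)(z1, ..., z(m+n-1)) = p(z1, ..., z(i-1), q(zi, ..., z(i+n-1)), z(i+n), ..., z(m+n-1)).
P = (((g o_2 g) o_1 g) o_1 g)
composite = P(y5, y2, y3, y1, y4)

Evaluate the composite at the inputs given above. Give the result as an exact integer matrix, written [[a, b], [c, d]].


[[-16, 16], [-8, 8]]

(y5 ∘ y2) = [[4, 0], [2, 4]]
((y5 ∘ y2) ∘ y3) = [[-8, 8], [-4, 4]]
(y1 ∘ y4) = [[2, 2], [0, 4]]
(((y5 ∘ y2) ∘ y3) ∘ (y1 ∘ y4)) = [[-16, 16], [-8, 8]]


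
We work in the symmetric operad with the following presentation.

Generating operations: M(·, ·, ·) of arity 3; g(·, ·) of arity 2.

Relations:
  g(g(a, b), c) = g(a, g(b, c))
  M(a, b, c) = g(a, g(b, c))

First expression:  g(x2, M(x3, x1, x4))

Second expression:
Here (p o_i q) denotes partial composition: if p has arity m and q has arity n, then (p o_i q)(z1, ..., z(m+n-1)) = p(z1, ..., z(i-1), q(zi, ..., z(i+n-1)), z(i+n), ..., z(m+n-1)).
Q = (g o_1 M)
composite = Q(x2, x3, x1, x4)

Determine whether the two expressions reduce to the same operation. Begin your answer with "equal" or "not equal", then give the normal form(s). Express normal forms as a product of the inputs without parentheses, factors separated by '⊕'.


equal — both sides give x2 ⊕ x3 ⊕ x1 ⊕ x4


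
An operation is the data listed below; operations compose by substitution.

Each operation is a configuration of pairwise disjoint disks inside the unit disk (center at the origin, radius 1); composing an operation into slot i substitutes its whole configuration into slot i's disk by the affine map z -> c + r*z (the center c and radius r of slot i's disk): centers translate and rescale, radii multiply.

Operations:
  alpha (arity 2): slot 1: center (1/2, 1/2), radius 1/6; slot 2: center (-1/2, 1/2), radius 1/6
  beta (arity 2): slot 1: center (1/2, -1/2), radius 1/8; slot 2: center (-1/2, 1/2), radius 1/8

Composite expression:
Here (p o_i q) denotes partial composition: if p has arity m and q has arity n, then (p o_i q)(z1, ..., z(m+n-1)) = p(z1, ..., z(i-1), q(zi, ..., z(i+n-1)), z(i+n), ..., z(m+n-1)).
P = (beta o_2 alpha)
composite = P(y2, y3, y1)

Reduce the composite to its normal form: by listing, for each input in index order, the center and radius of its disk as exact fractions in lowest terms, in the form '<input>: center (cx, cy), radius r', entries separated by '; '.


Below beta, radii multiply path by path; the y-disk centers shift.
y2 passes through 1 substitution, ending at center (1/2, -1/2), radius 1/8
y3 passes through 2 substitutions, ending at center (-7/16, 9/16), radius 1/48
y1 passes through 2 substitutions, ending at center (-9/16, 9/16), radius 1/48

y1: center (-9/16, 9/16), radius 1/48; y2: center (1/2, -1/2), radius 1/8; y3: center (-7/16, 9/16), radius 1/48


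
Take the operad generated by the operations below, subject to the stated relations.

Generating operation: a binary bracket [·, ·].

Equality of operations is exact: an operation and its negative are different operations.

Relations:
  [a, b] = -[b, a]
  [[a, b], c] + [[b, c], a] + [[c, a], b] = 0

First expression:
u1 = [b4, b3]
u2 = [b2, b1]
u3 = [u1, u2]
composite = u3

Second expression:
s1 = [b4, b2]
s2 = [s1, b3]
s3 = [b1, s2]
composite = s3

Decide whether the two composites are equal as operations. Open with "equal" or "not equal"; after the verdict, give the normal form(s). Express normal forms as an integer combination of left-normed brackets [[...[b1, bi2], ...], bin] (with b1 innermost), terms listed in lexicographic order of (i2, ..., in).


not equal — first -[[[b1, b2], b3], b4] + [[[b1, b2], b4], b3], second -[[[b1, b2], b4], b3] + [[[b1, b3], b2], b4] - [[[b1, b3], b4], b2] + [[[b1, b4], b2], b3]

The first expression, normalized: -[[[b1, b2], b3], b4] + [[[b1, b2], b4], b3]
The second expression, normalized: -[[[b1, b2], b4], b3] + [[[b1, b3], b2], b4] - [[[b1, b3], b4], b2] + [[[b1, b4], b2], b3]
The forms do not match — not equal.


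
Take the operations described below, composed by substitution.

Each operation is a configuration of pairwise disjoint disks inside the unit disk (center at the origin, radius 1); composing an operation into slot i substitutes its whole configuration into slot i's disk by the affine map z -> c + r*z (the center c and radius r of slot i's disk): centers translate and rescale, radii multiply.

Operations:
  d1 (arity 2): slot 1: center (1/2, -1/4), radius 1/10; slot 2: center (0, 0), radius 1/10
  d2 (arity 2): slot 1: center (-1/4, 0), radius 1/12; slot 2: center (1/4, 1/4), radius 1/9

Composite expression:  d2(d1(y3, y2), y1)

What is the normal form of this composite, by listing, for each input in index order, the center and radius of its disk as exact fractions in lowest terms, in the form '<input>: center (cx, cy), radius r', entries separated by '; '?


y1: center (1/4, 1/4), radius 1/9; y2: center (-1/4, 0), radius 1/120; y3: center (-5/24, -1/48), radius 1/120


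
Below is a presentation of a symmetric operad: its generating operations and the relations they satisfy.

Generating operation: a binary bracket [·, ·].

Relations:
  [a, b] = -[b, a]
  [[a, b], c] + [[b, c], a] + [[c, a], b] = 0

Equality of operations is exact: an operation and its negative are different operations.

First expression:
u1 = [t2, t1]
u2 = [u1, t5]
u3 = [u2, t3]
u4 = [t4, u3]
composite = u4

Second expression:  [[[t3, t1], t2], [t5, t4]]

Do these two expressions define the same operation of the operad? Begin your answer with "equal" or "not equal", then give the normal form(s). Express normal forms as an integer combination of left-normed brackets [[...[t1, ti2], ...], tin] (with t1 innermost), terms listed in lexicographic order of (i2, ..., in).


Reducing the first expression gives [[[[t1, t2], t5], t3], t4]
Reducing the second expression gives [[[[t1, t3], t2], t4], t5] - [[[[t1, t3], t2], t5], t4]
No match — not equal.

not equal: they reduce to [[[[t1, t2], t5], t3], t4] and [[[[t1, t3], t2], t4], t5] - [[[[t1, t3], t2], t5], t4]


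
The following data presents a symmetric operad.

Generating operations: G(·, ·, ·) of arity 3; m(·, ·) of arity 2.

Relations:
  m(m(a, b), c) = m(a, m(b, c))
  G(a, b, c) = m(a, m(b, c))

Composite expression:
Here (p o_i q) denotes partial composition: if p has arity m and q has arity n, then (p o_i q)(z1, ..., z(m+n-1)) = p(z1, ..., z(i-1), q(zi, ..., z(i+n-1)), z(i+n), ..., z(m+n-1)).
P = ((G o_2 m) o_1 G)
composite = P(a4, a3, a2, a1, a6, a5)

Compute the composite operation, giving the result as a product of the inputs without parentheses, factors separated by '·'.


a4 · a3 · a2 · a1 · a6 · a5

Under associativity of G, the answer is the a's in reading order.
G(a4, a3, a2) unparenthesizes to a4 · a3 · a2
m(a1, a6) unparenthesizes to a1 · a6
G(G(a4, a3, a2), m(a1, a6), a5) unparenthesizes to a4 · a3 · a2 · a1 · a6 · a5


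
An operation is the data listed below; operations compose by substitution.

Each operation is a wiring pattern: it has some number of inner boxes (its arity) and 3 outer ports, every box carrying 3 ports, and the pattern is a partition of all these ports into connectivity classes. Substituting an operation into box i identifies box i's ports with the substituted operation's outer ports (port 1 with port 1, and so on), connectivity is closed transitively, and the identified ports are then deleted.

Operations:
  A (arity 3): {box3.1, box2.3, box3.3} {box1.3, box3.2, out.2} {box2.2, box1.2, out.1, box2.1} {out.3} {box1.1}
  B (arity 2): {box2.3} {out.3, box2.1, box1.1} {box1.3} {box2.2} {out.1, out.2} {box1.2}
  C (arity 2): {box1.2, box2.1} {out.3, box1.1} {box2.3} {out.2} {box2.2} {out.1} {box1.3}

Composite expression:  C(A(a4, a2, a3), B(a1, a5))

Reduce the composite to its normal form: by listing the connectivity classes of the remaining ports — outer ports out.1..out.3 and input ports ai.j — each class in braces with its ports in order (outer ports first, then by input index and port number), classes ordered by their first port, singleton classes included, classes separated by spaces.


{out.1} {out.2} {out.3, a2.1, a2.2, a4.2} {a1.1, a5.1} {a1.2} {a1.3} {a2.3, a3.1, a3.3} {a3.2, a4.3} {a4.1} {a5.2} {a5.3}

Substituting into C glues patterns; closure does the rest.
stage A: inputs (a4, a2, a3), connectivity {out.1, a2.1, a2.2, a4.2} {out.2, a3.2, a4.3} {out.3} {a2.3, a3.1, a3.3} {a4.1}, out.j its boundary
stage B: inputs (a1, a5), connectivity {out.1, out.2} {out.3, a1.1, a5.1} {a1.2} {a1.3} {a5.2} {a5.3}, out.j its boundary
stage C: inputs (a4, a2, a3, a1, a5), connectivity {out.1} {out.2} {out.3, a2.1, a2.2, a4.2} {a1.1, a5.1} {a1.2} {a1.3} {a2.3, a3.1, a3.3} {a3.2, a4.3} {a4.1} {a5.2} {a5.3}, out.j its boundary


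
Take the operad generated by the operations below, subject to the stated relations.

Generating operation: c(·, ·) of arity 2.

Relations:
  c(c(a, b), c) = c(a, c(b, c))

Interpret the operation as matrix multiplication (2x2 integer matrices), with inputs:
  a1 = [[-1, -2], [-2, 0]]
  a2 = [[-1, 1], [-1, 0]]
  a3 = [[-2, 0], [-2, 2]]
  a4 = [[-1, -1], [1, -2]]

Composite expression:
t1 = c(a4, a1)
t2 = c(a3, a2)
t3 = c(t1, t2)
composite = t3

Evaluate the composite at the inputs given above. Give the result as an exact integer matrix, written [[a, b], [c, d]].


c(a4, a1) = [[3, 2], [3, -2]]
c(a3, a2) = [[2, -2], [0, -2]]
c(c(a4, a1), c(a3, a2)) = [[6, -10], [6, -2]]

[[6, -10], [6, -2]]


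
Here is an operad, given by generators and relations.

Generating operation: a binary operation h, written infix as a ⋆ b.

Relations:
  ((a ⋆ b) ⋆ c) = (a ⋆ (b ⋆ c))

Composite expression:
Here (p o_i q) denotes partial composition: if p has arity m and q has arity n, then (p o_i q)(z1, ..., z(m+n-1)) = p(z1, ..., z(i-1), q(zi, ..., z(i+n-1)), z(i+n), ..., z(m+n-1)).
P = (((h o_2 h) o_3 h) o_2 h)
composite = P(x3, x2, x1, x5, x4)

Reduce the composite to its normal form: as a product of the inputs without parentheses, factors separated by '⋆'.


x3 ⋆ x2 ⋆ x1 ⋆ x5 ⋆ x4


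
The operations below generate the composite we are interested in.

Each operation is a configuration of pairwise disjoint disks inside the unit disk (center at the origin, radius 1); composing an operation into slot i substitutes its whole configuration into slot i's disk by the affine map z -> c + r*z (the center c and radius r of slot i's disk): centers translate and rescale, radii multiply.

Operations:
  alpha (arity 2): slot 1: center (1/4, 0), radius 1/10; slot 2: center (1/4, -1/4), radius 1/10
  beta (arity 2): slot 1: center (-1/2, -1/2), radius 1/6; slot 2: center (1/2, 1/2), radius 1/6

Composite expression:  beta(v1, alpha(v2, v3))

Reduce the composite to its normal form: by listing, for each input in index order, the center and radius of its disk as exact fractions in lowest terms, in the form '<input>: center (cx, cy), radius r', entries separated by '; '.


v1: center (-1/2, -1/2), radius 1/6; v2: center (13/24, 1/2), radius 1/60; v3: center (13/24, 11/24), radius 1/60

Below beta, radii multiply path by path; the v-disk centers shift.
input v1: applying the 1 nested substitution gives center (-1/2, -1/2), radius 1/6
input v2: applying the 2 nested substitutions gives center (13/24, 1/2), radius 1/60
input v3: applying the 2 nested substitutions gives center (13/24, 11/24), radius 1/60


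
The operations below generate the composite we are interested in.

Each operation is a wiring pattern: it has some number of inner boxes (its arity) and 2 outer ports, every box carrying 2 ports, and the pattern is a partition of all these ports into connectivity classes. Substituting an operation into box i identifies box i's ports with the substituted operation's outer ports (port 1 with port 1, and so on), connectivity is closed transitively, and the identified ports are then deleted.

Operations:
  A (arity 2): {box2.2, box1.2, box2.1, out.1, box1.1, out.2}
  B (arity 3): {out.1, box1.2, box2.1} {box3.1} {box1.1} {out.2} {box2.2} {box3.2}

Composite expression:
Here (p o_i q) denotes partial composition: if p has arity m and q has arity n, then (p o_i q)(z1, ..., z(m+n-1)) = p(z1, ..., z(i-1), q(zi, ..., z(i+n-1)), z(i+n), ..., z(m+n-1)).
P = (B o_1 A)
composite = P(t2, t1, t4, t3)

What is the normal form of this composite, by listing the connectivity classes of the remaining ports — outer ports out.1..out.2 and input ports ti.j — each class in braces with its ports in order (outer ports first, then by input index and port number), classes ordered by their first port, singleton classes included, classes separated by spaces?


Treat the ports identified at B as solder joints: merge, then drop.
after A, the pattern on (t2, t1) reads {out.1, out.2, t1.1, t1.2, t2.1, t2.2} (out.j = its outer ports)
after B, the pattern on (t2, t1, t4, t3) reads {out.1, t1.1, t1.2, t2.1, t2.2, t4.1} {out.2} {t3.1} {t3.2} {t4.2} (out.j = its outer ports)

{out.1, t1.1, t1.2, t2.1, t2.2, t4.1} {out.2} {t3.1} {t3.2} {t4.2}


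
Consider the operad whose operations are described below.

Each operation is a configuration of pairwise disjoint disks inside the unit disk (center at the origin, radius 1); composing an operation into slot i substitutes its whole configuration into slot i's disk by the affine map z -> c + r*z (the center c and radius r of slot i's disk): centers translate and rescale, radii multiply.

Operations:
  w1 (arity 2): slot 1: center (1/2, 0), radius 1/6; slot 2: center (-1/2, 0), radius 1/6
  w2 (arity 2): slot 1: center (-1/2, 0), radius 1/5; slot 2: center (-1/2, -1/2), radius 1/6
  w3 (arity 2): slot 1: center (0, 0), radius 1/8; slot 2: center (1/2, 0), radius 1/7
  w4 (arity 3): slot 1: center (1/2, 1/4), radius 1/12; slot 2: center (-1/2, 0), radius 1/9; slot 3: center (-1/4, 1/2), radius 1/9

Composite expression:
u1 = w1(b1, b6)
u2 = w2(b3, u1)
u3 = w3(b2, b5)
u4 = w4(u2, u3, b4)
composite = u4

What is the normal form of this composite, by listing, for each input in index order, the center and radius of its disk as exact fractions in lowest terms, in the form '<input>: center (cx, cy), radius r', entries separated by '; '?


Each b-disk chains the slot maps above it in w4; radii multiply.
for b3, the 2-step affine chain lands on center (11/24, 1/4), radius 1/60
for b1, the 3-step affine chain lands on center (67/144, 5/24), radius 1/432
for b6, the 3-step affine chain lands on center (65/144, 5/24), radius 1/432
for b2, the 2-step affine chain lands on center (-1/2, 0), radius 1/72
for b5, the 2-step affine chain lands on center (-4/9, 0), radius 1/63
for b4, the 1-step affine chain lands on center (-1/4, 1/2), radius 1/9

b1: center (67/144, 5/24), radius 1/432; b2: center (-1/2, 0), radius 1/72; b3: center (11/24, 1/4), radius 1/60; b4: center (-1/4, 1/2), radius 1/9; b5: center (-4/9, 0), radius 1/63; b6: center (65/144, 5/24), radius 1/432


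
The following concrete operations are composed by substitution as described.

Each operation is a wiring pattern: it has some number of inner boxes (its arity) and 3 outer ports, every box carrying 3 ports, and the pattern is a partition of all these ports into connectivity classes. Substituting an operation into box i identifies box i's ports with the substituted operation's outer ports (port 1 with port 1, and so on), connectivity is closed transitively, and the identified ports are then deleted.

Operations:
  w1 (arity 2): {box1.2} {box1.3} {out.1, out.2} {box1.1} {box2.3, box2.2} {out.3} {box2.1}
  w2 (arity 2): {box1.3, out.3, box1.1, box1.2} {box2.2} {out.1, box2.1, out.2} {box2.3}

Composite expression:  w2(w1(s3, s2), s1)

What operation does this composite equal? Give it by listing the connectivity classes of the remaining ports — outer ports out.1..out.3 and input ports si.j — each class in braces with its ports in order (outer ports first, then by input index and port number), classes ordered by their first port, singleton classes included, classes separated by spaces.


{out.1, out.2, s1.1} {out.3} {s1.2} {s1.3} {s2.1} {s2.2, s2.3} {s3.1} {s3.2} {s3.3}


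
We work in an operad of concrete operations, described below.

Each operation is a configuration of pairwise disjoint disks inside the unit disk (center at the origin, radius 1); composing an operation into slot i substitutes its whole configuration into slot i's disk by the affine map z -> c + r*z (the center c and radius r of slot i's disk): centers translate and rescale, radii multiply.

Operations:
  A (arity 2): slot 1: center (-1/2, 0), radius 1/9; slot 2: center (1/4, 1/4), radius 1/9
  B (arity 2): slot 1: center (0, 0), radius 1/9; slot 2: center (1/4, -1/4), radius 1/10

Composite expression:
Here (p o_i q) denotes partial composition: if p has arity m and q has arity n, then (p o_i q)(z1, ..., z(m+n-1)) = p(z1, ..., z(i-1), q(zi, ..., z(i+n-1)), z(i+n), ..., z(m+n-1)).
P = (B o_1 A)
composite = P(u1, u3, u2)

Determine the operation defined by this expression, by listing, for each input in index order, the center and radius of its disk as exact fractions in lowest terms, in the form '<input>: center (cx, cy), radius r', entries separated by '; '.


u1: center (-1/18, 0), radius 1/81; u2: center (1/4, -1/4), radius 1/10; u3: center (1/36, 1/36), radius 1/81

Affine substitution under B: radii multiply and u-centers shift.
u1 passes through 2 substitutions, ending at center (-1/18, 0), radius 1/81
u3 passes through 2 substitutions, ending at center (1/36, 1/36), radius 1/81
u2 passes through 1 substitution, ending at center (1/4, -1/4), radius 1/10


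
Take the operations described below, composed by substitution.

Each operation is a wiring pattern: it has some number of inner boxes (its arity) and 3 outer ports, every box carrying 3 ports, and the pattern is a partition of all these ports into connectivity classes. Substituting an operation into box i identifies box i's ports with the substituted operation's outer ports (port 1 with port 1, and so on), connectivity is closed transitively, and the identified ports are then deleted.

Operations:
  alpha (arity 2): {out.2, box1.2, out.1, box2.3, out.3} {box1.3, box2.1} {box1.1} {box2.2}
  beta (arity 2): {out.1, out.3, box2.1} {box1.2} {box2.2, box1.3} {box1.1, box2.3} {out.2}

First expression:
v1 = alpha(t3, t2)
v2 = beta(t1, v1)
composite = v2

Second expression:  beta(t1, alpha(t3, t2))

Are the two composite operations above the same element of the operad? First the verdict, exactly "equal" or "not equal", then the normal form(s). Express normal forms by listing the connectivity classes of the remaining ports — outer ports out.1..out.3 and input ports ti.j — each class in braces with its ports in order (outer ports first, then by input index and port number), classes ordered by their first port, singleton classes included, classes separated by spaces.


Reducing the first expression gives {out.1, out.3, t1.1, t1.3, t2.3, t3.2} {out.2} {t1.2} {t2.1, t3.3} {t2.2} {t3.1}
Reducing the second expression gives {out.1, out.3, t1.1, t1.3, t2.3, t3.2} {out.2} {t1.2} {t2.1, t3.3} {t2.2} {t3.1}
Same normal form: equal.

equal — both sides give {out.1, out.3, t1.1, t1.3, t2.3, t3.2} {out.2} {t1.2} {t2.1, t3.3} {t2.2} {t3.1}


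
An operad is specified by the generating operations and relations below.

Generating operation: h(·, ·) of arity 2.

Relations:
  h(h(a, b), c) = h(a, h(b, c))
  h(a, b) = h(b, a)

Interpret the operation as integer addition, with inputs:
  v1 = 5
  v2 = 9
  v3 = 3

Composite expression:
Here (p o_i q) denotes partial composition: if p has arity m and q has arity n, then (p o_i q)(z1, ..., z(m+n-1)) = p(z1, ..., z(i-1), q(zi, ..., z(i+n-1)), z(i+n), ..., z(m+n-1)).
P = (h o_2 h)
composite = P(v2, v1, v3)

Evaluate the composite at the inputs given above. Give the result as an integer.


17

h(v1, v3) = 8
h(v2, h(v1, v3)) = 17


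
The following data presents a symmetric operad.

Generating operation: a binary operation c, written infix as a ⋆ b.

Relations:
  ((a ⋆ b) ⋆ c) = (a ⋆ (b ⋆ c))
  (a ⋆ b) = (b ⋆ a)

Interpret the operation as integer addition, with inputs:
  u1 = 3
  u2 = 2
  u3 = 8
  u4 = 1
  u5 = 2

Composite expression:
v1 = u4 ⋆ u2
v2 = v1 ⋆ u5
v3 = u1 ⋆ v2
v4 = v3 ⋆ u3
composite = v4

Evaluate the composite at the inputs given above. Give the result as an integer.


16

(u4 ⋆ u2) = 3
((u4 ⋆ u2) ⋆ u5) = 5
(u1 ⋆ ((u4 ⋆ u2) ⋆ u5)) = 8
((u1 ⋆ ((u4 ⋆ u2) ⋆ u5)) ⋆ u3) = 16


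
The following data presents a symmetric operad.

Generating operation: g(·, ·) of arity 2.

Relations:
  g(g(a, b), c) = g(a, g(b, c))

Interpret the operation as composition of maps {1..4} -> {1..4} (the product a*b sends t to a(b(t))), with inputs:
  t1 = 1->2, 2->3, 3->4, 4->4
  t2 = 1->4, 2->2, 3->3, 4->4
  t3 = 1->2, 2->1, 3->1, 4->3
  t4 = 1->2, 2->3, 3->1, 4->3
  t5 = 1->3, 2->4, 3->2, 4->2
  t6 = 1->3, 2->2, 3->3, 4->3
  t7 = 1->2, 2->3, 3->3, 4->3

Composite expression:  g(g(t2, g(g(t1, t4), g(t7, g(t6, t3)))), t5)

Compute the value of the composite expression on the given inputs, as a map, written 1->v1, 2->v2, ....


g(t1, t4) = 1->3, 2->4, 3->2, 4->4
g(t6, t3) = 1->2, 2->3, 3->3, 4->3
g(t7, g(t6, t3)) = 1->3, 2->3, 3->3, 4->3
g(g(t1, t4), g(t7, g(t6, t3))) = 1->2, 2->2, 3->2, 4->2
g(t2, g(g(t1, t4), g(t7, g(t6, t3)))) = 1->2, 2->2, 3->2, 4->2
g(g(t2, g(g(t1, t4), g(t7, g(t6, t3)))), t5) = 1->2, 2->2, 3->2, 4->2

1->2, 2->2, 3->2, 4->2


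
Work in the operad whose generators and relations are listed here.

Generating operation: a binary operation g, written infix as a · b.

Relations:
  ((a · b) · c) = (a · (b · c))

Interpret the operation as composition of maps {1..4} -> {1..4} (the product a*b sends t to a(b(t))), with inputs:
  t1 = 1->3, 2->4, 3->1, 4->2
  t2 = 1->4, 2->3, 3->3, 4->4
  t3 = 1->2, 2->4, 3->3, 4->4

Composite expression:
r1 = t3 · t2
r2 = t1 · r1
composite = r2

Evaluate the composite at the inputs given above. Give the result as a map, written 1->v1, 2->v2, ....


(t3 · t2) = 1->4, 2->3, 3->3, 4->4
(t1 · (t3 · t2)) = 1->2, 2->1, 3->1, 4->2

1->2, 2->1, 3->1, 4->2


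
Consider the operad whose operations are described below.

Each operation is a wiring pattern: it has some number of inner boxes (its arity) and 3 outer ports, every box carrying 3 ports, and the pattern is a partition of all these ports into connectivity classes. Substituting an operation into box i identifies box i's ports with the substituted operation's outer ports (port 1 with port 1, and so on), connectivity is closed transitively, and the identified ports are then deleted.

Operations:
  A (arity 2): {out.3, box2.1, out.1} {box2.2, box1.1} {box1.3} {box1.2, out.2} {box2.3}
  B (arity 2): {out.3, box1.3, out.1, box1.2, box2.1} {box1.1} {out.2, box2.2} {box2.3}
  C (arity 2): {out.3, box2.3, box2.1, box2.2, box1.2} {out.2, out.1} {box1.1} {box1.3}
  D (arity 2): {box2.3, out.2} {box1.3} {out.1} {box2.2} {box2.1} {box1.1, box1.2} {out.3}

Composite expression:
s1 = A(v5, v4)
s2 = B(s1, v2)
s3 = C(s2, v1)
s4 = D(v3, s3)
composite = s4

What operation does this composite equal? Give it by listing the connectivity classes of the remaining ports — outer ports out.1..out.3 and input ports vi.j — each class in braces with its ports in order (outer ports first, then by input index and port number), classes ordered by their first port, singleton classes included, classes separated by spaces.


Two ports join when wires chain via D-identified ports.
composing A on (v5, v4), with out.j its own outer ports: {out.1, out.3, v4.1} {out.2, v5.2} {v4.2, v5.1} {v4.3} {v5.3}
composing B on (v5, v4, v2), with out.j its own outer ports: {out.1, out.3, v2.1, v4.1, v5.2} {out.2, v2.2} {v2.3} {v4.2, v5.1} {v4.3} {v5.3}
composing C on (v5, v4, v2, v1), with out.j its own outer ports: {out.1, out.2} {out.3, v1.1, v1.2, v1.3, v2.2} {v2.1, v4.1, v5.2} {v2.3} {v4.2, v5.1} {v4.3} {v5.3}
composing D on (v3, v5, v4, v2, v1), with out.j its own outer ports: {out.1} {out.2, v1.1, v1.2, v1.3, v2.2} {out.3} {v2.1, v4.1, v5.2} {v2.3} {v3.1, v3.2} {v3.3} {v4.2, v5.1} {v4.3} {v5.3}

{out.1} {out.2, v1.1, v1.2, v1.3, v2.2} {out.3} {v2.1, v4.1, v5.2} {v2.3} {v3.1, v3.2} {v3.3} {v4.2, v5.1} {v4.3} {v5.3}


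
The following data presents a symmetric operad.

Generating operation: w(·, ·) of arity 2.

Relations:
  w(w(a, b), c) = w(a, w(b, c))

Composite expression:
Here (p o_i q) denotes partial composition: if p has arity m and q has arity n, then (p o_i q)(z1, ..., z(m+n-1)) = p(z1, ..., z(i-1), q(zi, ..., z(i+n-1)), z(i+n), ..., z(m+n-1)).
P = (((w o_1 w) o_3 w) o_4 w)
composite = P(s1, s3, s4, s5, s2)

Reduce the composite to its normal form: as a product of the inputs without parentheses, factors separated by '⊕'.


s1 ⊕ s3 ⊕ s4 ⊕ s5 ⊕ s2

The w-tree's shape is irrelevant; the s-reading-order decides.
w(s1, s3) spells out as s1 ⊕ s3
w(s5, s2) spells out as s5 ⊕ s2
w(s4, w(s5, s2)) spells out as s4 ⊕ s5 ⊕ s2
w(w(s1, s3), w(s4, w(s5, s2))) spells out as s1 ⊕ s3 ⊕ s4 ⊕ s5 ⊕ s2


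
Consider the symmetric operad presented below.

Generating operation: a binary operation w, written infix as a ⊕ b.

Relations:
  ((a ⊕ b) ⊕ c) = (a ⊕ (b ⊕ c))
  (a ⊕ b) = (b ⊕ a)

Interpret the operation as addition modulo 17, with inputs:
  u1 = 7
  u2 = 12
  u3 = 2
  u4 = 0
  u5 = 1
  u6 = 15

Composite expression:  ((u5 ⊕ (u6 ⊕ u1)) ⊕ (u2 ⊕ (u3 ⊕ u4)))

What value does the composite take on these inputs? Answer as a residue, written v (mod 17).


(u6 ⊕ u1) = 5
(u5 ⊕ (u6 ⊕ u1)) = 6
(u3 ⊕ u4) = 2
(u2 ⊕ (u3 ⊕ u4)) = 14
((u5 ⊕ (u6 ⊕ u1)) ⊕ (u2 ⊕ (u3 ⊕ u4))) = 3

3 (mod 17)


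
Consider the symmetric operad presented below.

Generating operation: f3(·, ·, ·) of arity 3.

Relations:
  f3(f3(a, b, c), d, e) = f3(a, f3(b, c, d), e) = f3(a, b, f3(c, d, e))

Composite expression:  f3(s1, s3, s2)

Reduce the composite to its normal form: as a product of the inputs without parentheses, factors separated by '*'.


Key point: f3 is associative — brackets drop, the s-order remains.
f3(s1, s3, s2) reduces to s1 * s3 * s2

s1 * s3 * s2
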